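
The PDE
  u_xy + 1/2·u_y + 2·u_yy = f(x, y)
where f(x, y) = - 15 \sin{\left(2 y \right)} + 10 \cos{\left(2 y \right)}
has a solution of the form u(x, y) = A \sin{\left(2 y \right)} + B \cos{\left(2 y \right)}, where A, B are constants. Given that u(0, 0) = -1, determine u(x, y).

Substitute the ansatz u = A \sin{\left(2 y \right)} + B \cos{\left(2 y \right)} into the left-hand side.
Derivatives of the ansatz:
  u_xy = 0
  u_y = 2 A \cos{\left(2 y \right)} - 2 B \sin{\left(2 y \right)}
  u_yy = - 4 A \sin{\left(2 y \right)} - 4 B \cos{\left(2 y \right)}
Term by term:
  u_xy = 0
  1/2·u_y = A \cos{\left(2 y \right)} - B \sin{\left(2 y \right)}
  2·u_yy = - 8 A \sin{\left(2 y \right)} - 8 B \cos{\left(2 y \right)}
So the left-hand side equals
  - 8 A \sin{\left(2 y \right)} + A \cos{\left(2 y \right)} - B \sin{\left(2 y \right)} - 8 B \cos{\left(2 y \right)}
This must equal f(x, y) = - 15 \sin{\left(2 y \right)} + 10 \cos{\left(2 y \right)} identically.
Matching coefficients of the independent functions:
  [\sin{\left(2 y \right)}]:  - 8 A - B = -15
  [\cos{\left(2 y \right)}]:  A - 8 B = 10
Solving: A = 2, B = -1.
Check against the point condition:
  u(0, 0) = -1  ⟹  B = -1  ✓
Hence u(x, y) = 2 \sin{\left(2 y \right)} - \cos{\left(2 y \right)}.

Answer: u(x, y) = 2 \sin{\left(2 y \right)} - \cos{\left(2 y \right)}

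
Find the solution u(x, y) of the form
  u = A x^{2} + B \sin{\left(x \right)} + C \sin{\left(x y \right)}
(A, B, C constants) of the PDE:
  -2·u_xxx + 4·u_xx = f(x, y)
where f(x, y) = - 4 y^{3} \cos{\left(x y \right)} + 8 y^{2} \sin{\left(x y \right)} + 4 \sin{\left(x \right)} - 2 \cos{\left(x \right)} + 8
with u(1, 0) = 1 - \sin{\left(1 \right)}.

Answer: u(x, y) = x^{2} - \sin{\left(x \right)} - 2 \sin{\left(x y \right)}

Derivation:
Substitute the ansatz u = A x^{2} + B \sin{\left(x \right)} + C \sin{\left(x y \right)} into the left-hand side.
Derivatives of the ansatz:
  u_xxx = - B \cos{\left(x \right)} - C y^{3} \cos{\left(x y \right)}
  u_xx = 2 A - B \sin{\left(x \right)} - C y^{2} \sin{\left(x y \right)}
Term by term:
  -2·u_xxx = 2 B \cos{\left(x \right)} + 2 C y^{3} \cos{\left(x y \right)}
  4·u_xx = 8 A - 4 B \sin{\left(x \right)} - 4 C y^{2} \sin{\left(x y \right)}
So the left-hand side equals
  8 A - 4 B \sin{\left(x \right)} + 2 B \cos{\left(x \right)} + 2 C y^{3} \cos{\left(x y \right)} - 4 C y^{2} \sin{\left(x y \right)}
This must equal f(x, y) = - 4 y^{3} \cos{\left(x y \right)} + 8 y^{2} \sin{\left(x y \right)} + 4 \sin{\left(x \right)} - 2 \cos{\left(x \right)} + 8 identically.
Matching coefficients of the independent functions:
  [constant term]:  8 A = 8
  [y^{2} \sin{\left(x y \right)}]:  - 4 C = 8
  [y^{3} \cos{\left(x y \right)}]:  2 C = -4
  [\sin{\left(x \right)}]:  - 4 B = 4
  [\cos{\left(x \right)}]:  2 B = -2
Solving: A = 1, B = -1, C = -2.
Check against the point condition:
  u(1, 0) = 1 - \sin{\left(1 \right)}  ⟹  A + B \sin{\left(1 \right)} = 1 - \sin{\left(1 \right)}  ✓
Hence u(x, y) = x^{2} - \sin{\left(x \right)} - 2 \sin{\left(x y \right)}.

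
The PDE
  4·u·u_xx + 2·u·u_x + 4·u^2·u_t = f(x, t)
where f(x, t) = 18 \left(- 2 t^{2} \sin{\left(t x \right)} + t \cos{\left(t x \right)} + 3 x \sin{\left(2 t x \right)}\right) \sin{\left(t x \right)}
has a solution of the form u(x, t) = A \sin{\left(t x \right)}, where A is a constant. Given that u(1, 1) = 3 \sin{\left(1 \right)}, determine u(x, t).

Substitute the ansatz u = A \sin{\left(t x \right)} into the left-hand side.
Derivatives of the ansatz:
  u_xx = - A t^{2} \sin{\left(t x \right)}
  u_x = A t \cos{\left(t x \right)}
  u_t = A x \cos{\left(t x \right)}
Term by term:
  4·u·u_xx = - 4 A^{2} t^{2} \sin^{2}{\left(t x \right)}
  2·u·u_x = 2 A^{2} t \sin{\left(t x \right)} \cos{\left(t x \right)}
  4·u^2·u_t = 4 A^{3} x \sin^{2}{\left(t x \right)} \cos{\left(t x \right)}
So the left-hand side equals
  4 A^{3} x \sin^{2}{\left(t x \right)} \cos{\left(t x \right)} - 4 A^{2} t^{2} \sin^{2}{\left(t x \right)} + 2 A^{2} t \sin{\left(t x \right)} \cos{\left(t x \right)}
This must equal f(x, t) identically; expanded, f = - 36 t^{2} \sin^{2}{\left(t x \right)} + 18 t \sin{\left(t x \right)} \cos{\left(t x \right)} + 108 x \sin^{2}{\left(t x \right)} \cos{\left(t x \right)}.
Matching coefficients of the independent functions:
  [t^{2} \sin^{2}{\left(t x \right)}]:  - 4 A^{2} = -36
  [t \sin{\left(t x \right)} \cos{\left(t x \right)}]:  2 A^{2} = 18
  [x \sin^{2}{\left(t x \right)} \cos{\left(t x \right)}]:  4 A^{3} = 108
Solving: A = 3.
Check against the point condition:
  u(1, 1) = 3 \sin{\left(1 \right)}  ⟹  A \sin{\left(1 \right)} = 3 \sin{\left(1 \right)}  ✓
Hence u(x, t) = 3 \sin{\left(t x \right)}.

Answer: u(x, t) = 3 \sin{\left(t x \right)}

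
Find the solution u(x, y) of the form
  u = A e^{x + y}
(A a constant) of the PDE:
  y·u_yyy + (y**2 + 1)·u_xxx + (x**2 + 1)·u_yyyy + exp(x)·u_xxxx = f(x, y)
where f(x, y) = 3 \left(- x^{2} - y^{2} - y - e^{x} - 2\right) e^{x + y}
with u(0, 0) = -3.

Substitute the ansatz u = A e^{x + y} into the left-hand side.
Derivatives of the ansatz:
  u_yyy = A e^{x} e^{y}
  u_xxx = A e^{x} e^{y}
  u_yyyy = A e^{x} e^{y}
  u_xxxx = A e^{x} e^{y}
Term by term:
  y·u_yyy = A y e^{x} e^{y}
  (y**2 + 1)·u_xxx = A y^{2} e^{x} e^{y} + A e^{x} e^{y}
  (x**2 + 1)·u_yyyy = A x^{2} e^{x} e^{y} + A e^{x} e^{y}
  exp(x)·u_xxxx = A e^{2 x} e^{y}
So the left-hand side equals
  A x^{2} e^{x} e^{y} + A y^{2} e^{x} e^{y} + A y e^{x} e^{y} + A e^{2 x} e^{y} + 2 A e^{x} e^{y}
This must equal f(x, y) identically; expanded, f = - 3 x^{2} e^{x} e^{y} - 3 y^{2} e^{x} e^{y} - 3 y e^{x} e^{y} - 3 e^{2 x} e^{y} - 6 e^{x} e^{y}.
Matching coefficients of the independent functions:
  [e^{x} e^{y}]:  2 A = -6
  [e^{2 x} e^{y}, x^{2} e^{x} e^{y}, y e^{x} e^{y}, y^{2} e^{x} e^{y}]:  A = -3
Solving: A = -3.
Check against the point condition:
  u(0, 0) = -3  ⟹  A = -3  ✓
Hence u(x, y) = - 3 e^{x + y}.

Answer: u(x, y) = - 3 e^{x + y}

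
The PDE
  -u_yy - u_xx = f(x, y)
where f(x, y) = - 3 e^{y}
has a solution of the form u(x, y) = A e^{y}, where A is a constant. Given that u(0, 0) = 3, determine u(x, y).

Substitute the ansatz u = A e^{y} into the left-hand side.
Derivatives of the ansatz:
  u_yy = A e^{y}
  u_xx = 0
Term by term:
  -u_yy = - A e^{y}
  -u_xx = 0
So the left-hand side equals
  - A e^{y}
This must equal f(x, y) = - 3 e^{y} identically.
Matching coefficients of the independent functions:
  [e^{y}]:  - A = -3
Solving: A = 3.
Check against the point condition:
  u(0, 0) = 3  ⟹  A = 3  ✓
Hence u(x, y) = 3 e^{y}.

Answer: u(x, y) = 3 e^{y}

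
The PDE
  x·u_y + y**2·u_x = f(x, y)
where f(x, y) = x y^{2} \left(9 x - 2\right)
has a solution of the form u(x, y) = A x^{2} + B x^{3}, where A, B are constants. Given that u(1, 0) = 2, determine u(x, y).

Answer: u(x, y) = 3 x^{3} - x^{2}

Derivation:
Substitute the ansatz u = A x^{2} + B x^{3} into the left-hand side.
Derivatives of the ansatz:
  u_y = 0
  u_x = 2 A x + 3 B x^{2}
Term by term:
  x·u_y = 0
  y**2·u_x = 2 A x y^{2} + 3 B x^{2} y^{2}
So the left-hand side equals
  2 A x y^{2} + 3 B x^{2} y^{2}
This must equal f(x, y) identically; expanded, f = 9 x^{2} y^{2} - 2 x y^{2}.
Matching coefficients of the independent functions:
  [x y^{2}]:  2 A = -2
  [x^{2} y^{2}]:  3 B = 9
Solving: A = -1, B = 3.
Check against the point condition:
  u(1, 0) = 2  ⟹  A + B = 2  ✓
Hence u(x, y) = 3 x^{3} - x^{2}.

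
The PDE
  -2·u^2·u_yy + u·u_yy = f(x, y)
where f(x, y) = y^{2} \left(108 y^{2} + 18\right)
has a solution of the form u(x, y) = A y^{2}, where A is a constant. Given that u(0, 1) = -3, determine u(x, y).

Substitute the ansatz u = A y^{2} into the left-hand side.
Derivatives of the ansatz:
  u_yy = 2 A
Term by term:
  -2·u^2·u_yy = - 4 A^{3} y^{4}
  u·u_yy = 2 A^{2} y^{2}
So the left-hand side equals
  - 4 A^{3} y^{4} + 2 A^{2} y^{2}
This must equal f(x, y) identically; expanded, f = 108 y^{4} + 18 y^{2}.
Matching coefficients of the independent functions:
  [y^{2}]:  2 A^{2} = 18
  [y^{4}]:  - 4 A^{3} = 108
Solving: A = -3.
Check against the point condition:
  u(0, 1) = -3  ⟹  A = -3  ✓
Hence u(x, y) = - 3 y^{2}.

Answer: u(x, y) = - 3 y^{2}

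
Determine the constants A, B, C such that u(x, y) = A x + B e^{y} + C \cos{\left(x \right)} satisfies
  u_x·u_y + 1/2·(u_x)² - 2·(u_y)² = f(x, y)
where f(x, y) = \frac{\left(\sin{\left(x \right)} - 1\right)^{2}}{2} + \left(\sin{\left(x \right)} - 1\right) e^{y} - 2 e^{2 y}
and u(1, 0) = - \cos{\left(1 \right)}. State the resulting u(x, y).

Answer: u(x, y) = - x + e^{y} - \cos{\left(x \right)}

Derivation:
Substitute the ansatz u = A x + B e^{y} + C \cos{\left(x \right)} into the left-hand side.
Derivatives of the ansatz:
  u_x = A - C \sin{\left(x \right)}
  u_y = B e^{y}
Term by term:
  u_x·u_y = A B e^{y} - B C e^{y} \sin{\left(x \right)}
  1/2·(u_x)² = \frac{A^{2}}{2} - A C \sin{\left(x \right)} + \frac{C^{2} \sin^{2}{\left(x \right)}}{2}
  -2·(u_y)² = - 2 B^{2} e^{2 y}
So the left-hand side equals
  \frac{A^{2}}{2} + A B e^{y} - A C \sin{\left(x \right)} - 2 B^{2} e^{2 y} - B C e^{y} \sin{\left(x \right)} + \frac{C^{2} \sin^{2}{\left(x \right)}}{2}
This must equal f(x, y) identically; expanded, f = - 2 e^{2 y} + e^{y} \sin{\left(x \right)} - e^{y} + \frac{\sin^{2}{\left(x \right)}}{2} - \sin{\left(x \right)} + \frac{1}{2}.
Matching coefficients of the independent functions:
  [constant term]:  \frac{A^{2}}{2} = \frac{1}{2}
  [e^{y} \sin{\left(x \right)}]:  - B C = 1
  [e^{y}]:  A B = -1
  [e^{2 y}]:  - 2 B^{2} = -2
  [\sin{\left(x \right)}]:  - A C = -1
  [\sin^{2}{\left(x \right)}]:  \frac{C^{2}}{2} = \frac{1}{2}
These equations allow (A, B, C) = (-1, 1, -1) or (1, -1, 1).
Impose the point condition(s):
  u(1, 0) = - \cos{\left(1 \right)}  ⟹  A + B + C \cos{\left(1 \right)} = - \cos{\left(1 \right)}
Only A = -1, B = 1, C = -1 satisfies everything.
Hence u(x, y) = - x + e^{y} - \cos{\left(x \right)}.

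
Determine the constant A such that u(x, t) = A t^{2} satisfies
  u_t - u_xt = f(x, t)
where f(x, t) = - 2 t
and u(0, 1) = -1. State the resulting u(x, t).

Substitute the ansatz u = A t^{2} into the left-hand side.
Derivatives of the ansatz:
  u_t = 2 A t
  u_xt = 0
Term by term:
  u_t = 2 A t
  -u_xt = 0
So the left-hand side equals
  2 A t
This must equal f(x, t) = - 2 t identically.
Matching coefficients of the independent functions:
  [t]:  2 A = -2
Solving: A = -1.
Check against the point condition:
  u(0, 1) = -1  ⟹  A = -1  ✓
Hence u(x, t) = - t^{2}.

Answer: u(x, t) = - t^{2}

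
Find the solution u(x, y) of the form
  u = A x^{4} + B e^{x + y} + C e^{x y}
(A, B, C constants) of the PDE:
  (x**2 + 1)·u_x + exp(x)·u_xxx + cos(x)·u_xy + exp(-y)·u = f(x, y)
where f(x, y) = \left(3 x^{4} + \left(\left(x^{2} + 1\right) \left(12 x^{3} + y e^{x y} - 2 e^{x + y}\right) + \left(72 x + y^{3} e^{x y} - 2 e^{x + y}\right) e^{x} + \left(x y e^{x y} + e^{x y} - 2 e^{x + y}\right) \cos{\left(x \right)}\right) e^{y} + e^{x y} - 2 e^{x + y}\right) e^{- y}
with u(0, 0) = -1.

Substitute the ansatz u = A x^{4} + B e^{x + y} + C e^{x y} into the left-hand side.
Derivatives of the ansatz:
  u_x = 4 A x^{3} + B e^{x} e^{y} + C y e^{x y}
  u_xxx = 24 A x + B e^{x} e^{y} + C y^{3} e^{x y}
  u_xy = B e^{x} e^{y} + C x y e^{x y} + C e^{x y}
Term by term:
  (x**2 + 1)·u_x = 4 A x^{5} + 4 A x^{3} + B x^{2} e^{x} e^{y} + B e^{x} e^{y} + C x^{2} y e^{x y} + C y e^{x y}
  exp(x)·u_xxx = 24 A x e^{x} + B e^{2 x} e^{y} + C y^{3} e^{x} e^{x y}
  cos(x)·u_xy = B e^{x} e^{y} \cos{\left(x \right)} + C x y e^{x y} \cos{\left(x \right)} + C e^{x y} \cos{\left(x \right)}
  exp(-y)·u = A x^{4} e^{- y} + B e^{x} + C e^{- y} e^{x y}
So the left-hand side equals
  4 A x^{5} + A x^{4} e^{- y} + 4 A x^{3} + 24 A x e^{x} + B x^{2} e^{x} e^{y} + B e^{2 x} e^{y} + B e^{x} e^{y} \cos{\left(x \right)} + B e^{x} e^{y} + B e^{x} + C x^{2} y e^{x y} + C x y e^{x y} \cos{\left(x \right)} + C y^{3} e^{x} e^{x y} + C y e^{x y} + C e^{x y} \cos{\left(x \right)} + C e^{- y} e^{x y}
This must equal f(x, y) identically; expanded, f = 12 x^{5} + 3 x^{4} e^{- y} + 12 x^{3} + x^{2} y e^{x y} - 2 x^{2} e^{x} e^{y} + x y e^{x y} \cos{\left(x \right)} + 72 x e^{x} + y^{3} e^{x} e^{x y} + y e^{x y} - 2 e^{2 x} e^{y} - 2 e^{x} e^{y} \cos{\left(x \right)} - 2 e^{x} e^{y} - 2 e^{x} + e^{x y} \cos{\left(x \right)} + e^{- y} e^{x y}.
Matching coefficients of the independent functions:
(each divided by its leading coefficient; functions giving the same equation are listed together)
  [x^{3}, x^{5}, x e^{x}, …]:  A - 3 = 0
  [y e^{x y}, e^{- y} e^{x y}, e^{x y} \cos{\left(x \right)}, …]:  C - 1 = 0
  [e^{x} e^{y}, e^{2 x} e^{y}, x^{2} e^{x} e^{y}, …]:  B + 2 = 0
Solving: A = 3, B = -2, C = 1.
Check against the point condition:
  u(0, 0) = -1  ⟹  B + C = -1  ✓
Hence u(x, y) = 3 x^{4} + e^{x y} - 2 e^{x + y}.

Answer: u(x, y) = 3 x^{4} + e^{x y} - 2 e^{x + y}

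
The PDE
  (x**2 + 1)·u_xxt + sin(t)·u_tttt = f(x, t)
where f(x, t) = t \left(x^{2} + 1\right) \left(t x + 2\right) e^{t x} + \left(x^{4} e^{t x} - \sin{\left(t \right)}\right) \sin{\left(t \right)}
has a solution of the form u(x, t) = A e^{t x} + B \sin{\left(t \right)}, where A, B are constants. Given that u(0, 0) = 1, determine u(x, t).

Substitute the ansatz u = A e^{t x} + B \sin{\left(t \right)} into the left-hand side.
Derivatives of the ansatz:
  u_xxt = A t^{2} x e^{t x} + 2 A t e^{t x}
  u_tttt = A x^{4} e^{t x} + B \sin{\left(t \right)}
Term by term:
  (x**2 + 1)·u_xxt = A t^{2} x^{3} e^{t x} + A t^{2} x e^{t x} + 2 A t x^{2} e^{t x} + 2 A t e^{t x}
  sin(t)·u_tttt = A x^{4} e^{t x} \sin{\left(t \right)} + B \sin^{2}{\left(t \right)}
So the left-hand side equals
  A t^{2} x^{3} e^{t x} + A t^{2} x e^{t x} + 2 A t x^{2} e^{t x} + 2 A t e^{t x} + A x^{4} e^{t x} \sin{\left(t \right)} + B \sin^{2}{\left(t \right)}
This must equal f(x, t) identically; expanded, f = t^{2} x^{3} e^{t x} + t^{2} x e^{t x} + 2 t x^{2} e^{t x} + 2 t e^{t x} + x^{4} e^{t x} \sin{\left(t \right)} - \sin^{2}{\left(t \right)}.
Matching coefficients of the independent functions:
  [t e^{t x}, t x^{2} e^{t x}]:  2 A = 2
  [t^{2} x e^{t x}, t^{2} x^{3} e^{t x}, x^{4} e^{t x} \sin{\left(t \right)}]:  A = 1
  [\sin^{2}{\left(t \right)}]:  B = -1
Solving: A = 1, B = -1.
Check against the point condition:
  u(0, 0) = 1  ⟹  A = 1  ✓
Hence u(x, t) = e^{t x} - \sin{\left(t \right)}.

Answer: u(x, t) = e^{t x} - \sin{\left(t \right)}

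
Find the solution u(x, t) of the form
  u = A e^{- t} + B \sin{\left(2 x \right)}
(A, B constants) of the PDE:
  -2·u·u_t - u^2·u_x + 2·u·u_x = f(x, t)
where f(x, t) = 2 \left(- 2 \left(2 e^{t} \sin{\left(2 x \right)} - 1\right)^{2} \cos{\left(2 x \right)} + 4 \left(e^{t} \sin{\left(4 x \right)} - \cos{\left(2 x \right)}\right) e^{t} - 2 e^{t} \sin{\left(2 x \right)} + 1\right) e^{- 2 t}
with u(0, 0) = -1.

Answer: u(x, t) = 2 \sin{\left(2 x \right)} - e^{- t}

Derivation:
Substitute the ansatz u = A e^{- t} + B \sin{\left(2 x \right)} into the left-hand side.
Derivatives of the ansatz:
  u_t = - A e^{- t}
  u_x = 2 B \cos{\left(2 x \right)}
Term by term:
  -2·u·u_t = 2 A^{2} e^{- 2 t} + 2 A B e^{- t} \sin{\left(2 x \right)}
  -u^2·u_x = - 2 A^{2} B e^{- 2 t} \cos{\left(2 x \right)} - 4 A B^{2} e^{- t} \sin{\left(2 x \right)} \cos{\left(2 x \right)} - 2 B^{3} \sin^{2}{\left(2 x \right)} \cos{\left(2 x \right)}
  2·u·u_x = 4 A B e^{- t} \cos{\left(2 x \right)} + 4 B^{2} \sin{\left(2 x \right)} \cos{\left(2 x \right)}
So the left-hand side equals
  - 2 A^{2} B e^{- 2 t} \cos{\left(2 x \right)} + 2 A^{2} e^{- 2 t} - 4 A B^{2} e^{- t} \sin{\left(2 x \right)} \cos{\left(2 x \right)} + 2 A B e^{- t} \sin{\left(2 x \right)} + 4 A B e^{- t} \cos{\left(2 x \right)} - 2 B^{3} \sin^{2}{\left(2 x \right)} \cos{\left(2 x \right)} + 4 B^{2} \sin{\left(2 x \right)} \cos{\left(2 x \right)}
This must equal f(x, t) identically; expanded, f = - 16 \sin^{2}{\left(2 x \right)} \cos{\left(2 x \right)} + 16 \sin{\left(2 x \right)} \cos{\left(2 x \right)} + 16 e^{- t} \sin{\left(2 x \right)} \cos{\left(2 x \right)} - 4 e^{- t} \sin{\left(2 x \right)} - 8 e^{- t} \cos{\left(2 x \right)} - 4 e^{- 2 t} \cos{\left(2 x \right)} + 2 e^{- 2 t}.
Matching coefficients of the independent functions:
  [e^{- 2 t} \cos{\left(2 x \right)}]:  - 2 A^{2} B = -4
  [e^{- t} \sin{\left(2 x \right)}]:  2 A B = -4
  [e^{- t} \cos{\left(2 x \right)}]:  4 A B = -8
  [\sin{\left(2 x \right)} \cos{\left(2 x \right)}]:  4 B^{2} = 16
  [\sin^{2}{\left(2 x \right)} \cos{\left(2 x \right)}]:  - 2 B^{3} = -16
  [e^{- t} \sin{\left(2 x \right)} \cos{\left(2 x \right)}]:  - 4 A B^{2} = 16
  [e^{- 2 t}]:  2 A^{2} = 2
Solving: A = -1, B = 2.
Check against the point condition:
  u(0, 0) = -1  ⟹  A = -1  ✓
Hence u(x, t) = 2 \sin{\left(2 x \right)} - e^{- t}.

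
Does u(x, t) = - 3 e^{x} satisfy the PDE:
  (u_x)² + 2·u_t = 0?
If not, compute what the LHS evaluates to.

Evaluate each term of the left-hand side for u = - 3 e^{x}.
Derivatives:
  u_x = - 3 e^{x}
  u_t = 0
Terms:
  (u_x)² = 9 e^{2 x}
  2·u_t = 0
Sum: LHS = 9 e^{2 x}
Given right-hand side: 0. Difference LHS − RHS = 9 e^{2 x} ≠ 0, so u is not a solution.

Answer: No, the LHS evaluates to 9 e^{2 x}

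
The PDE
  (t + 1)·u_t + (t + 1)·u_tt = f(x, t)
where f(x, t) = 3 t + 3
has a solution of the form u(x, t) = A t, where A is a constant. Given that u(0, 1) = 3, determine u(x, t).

Substitute the ansatz u = A t into the left-hand side.
Derivatives of the ansatz:
  u_t = A
  u_tt = 0
Term by term:
  (t + 1)·u_t = A t + A
  (t + 1)·u_tt = 0
So the left-hand side equals
  A t + A
This must equal f(x, t) = 3 t + 3 identically.
Matching coefficients of the independent functions:
  [constant term, t]:  A = 3
Solving: A = 3.
Check against the point condition:
  u(0, 1) = 3  ⟹  A = 3  ✓
Hence u(x, t) = 3 t.

Answer: u(x, t) = 3 t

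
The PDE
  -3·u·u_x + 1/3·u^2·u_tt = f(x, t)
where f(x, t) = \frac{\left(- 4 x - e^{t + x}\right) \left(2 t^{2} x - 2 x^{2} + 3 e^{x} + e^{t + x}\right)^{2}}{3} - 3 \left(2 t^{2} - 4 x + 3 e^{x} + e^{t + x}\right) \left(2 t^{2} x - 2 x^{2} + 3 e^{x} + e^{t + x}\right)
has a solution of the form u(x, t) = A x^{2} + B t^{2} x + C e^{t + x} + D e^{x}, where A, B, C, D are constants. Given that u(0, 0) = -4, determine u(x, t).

Substitute the ansatz u = A x^{2} + B t^{2} x + C e^{t + x} + D e^{x} into the left-hand side.
Derivatives of the ansatz:
  u_x = 2 A x + B t^{2} + C e^{t} e^{x} + D e^{x}
  u_tt = 2 B x + C e^{t} e^{x}
Term by term:
  -3·u·u_x = - 6 A^{2} x^{3} - 9 A B t^{2} x^{2} - 3 A C x^{2} e^{t} e^{x} - 6 A C x e^{t} e^{x} - 3 A D x^{2} e^{x} - 6 A D x e^{x} - 3 B^{2} t^{4} x - 3 B C t^{2} x e^{t} e^{x} - 3 B C t^{2} e^{t} e^{x} - 3 B D t^{2} x e^{x} - 3 B D t^{2} e^{x} - 3 C^{2} e^{2 t} e^{2 x} - 6 C D e^{t} e^{2 x} - 3 D^{2} e^{2 x}
  1/3·u^2·u_tt = \frac{2 A^{2} B x^{5}}{3} + \frac{A^{2} C x^{4} e^{t} e^{x}}{3} + \frac{4 A B^{2} t^{2} x^{4}}{3} + \frac{2 A B C t^{2} x^{3} e^{t} e^{x}}{3} + \frac{4 A B C x^{3} e^{t} e^{x}}{3} + \frac{4 A B D x^{3} e^{x}}{3} + \frac{2 A C^{2} x^{2} e^{2 t} e^{2 x}}{3} + \frac{2 A C D x^{2} e^{t} e^{2 x}}{3} + \frac{2 B^{3} t^{4} x^{3}}{3} + \frac{B^{2} C t^{4} x^{2} e^{t} e^{x}}{3} + \frac{4 B^{2} C t^{2} x^{2} e^{t} e^{x}}{3} + \frac{4 B^{2} D t^{2} x^{2} e^{x}}{3} + \frac{2 B C^{2} t^{2} x e^{2 t} e^{2 x}}{3} + \frac{2 B C^{2} x e^{2 t} e^{2 x}}{3} + \frac{2 B C D t^{2} x e^{t} e^{2 x}}{3} + \frac{4 B C D x e^{t} e^{2 x}}{3} + \frac{2 B D^{2} x e^{2 x}}{3} + \frac{C^{3} e^{3 t} e^{3 x}}{3} + \frac{2 C^{2} D e^{2 t} e^{3 x}}{3} + \frac{C D^{2} e^{t} e^{3 x}}{3}
Sum these and collect like terms in the independent variables.
This must equal f(x, t) identically; expanded, f = - \frac{16 t^{4} x^{3}}{3} - \frac{4 t^{4} x^{2} e^{t} e^{x}}{3} - 12 t^{4} x + \frac{32 t^{2} x^{4}}{3} + \frac{8 t^{2} x^{3} e^{t} e^{x}}{3} - \frac{16 t^{2} x^{2} e^{t} e^{x}}{3} - 16 t^{2} x^{2} e^{x} + 36 t^{2} x^{2} - \frac{4 t^{2} x e^{2 t} e^{2 x}}{3} - 4 t^{2} x e^{t} e^{2 x} - 6 t^{2} x e^{t} e^{x} - 18 t^{2} x e^{x} - 6 t^{2} e^{t} e^{x} - 18 t^{2} e^{x} - \frac{16 x^{5}}{3} - \frac{4 x^{4} e^{t} e^{x}}{3} + \frac{16 x^{3} e^{t} e^{x}}{3} + 16 x^{3} e^{x} - 24 x^{3} + \frac{4 x^{2} e^{2 t} e^{2 x}}{3} + 4 x^{2} e^{t} e^{2 x} + 6 x^{2} e^{t} e^{x} + 18 x^{2} e^{x} - \frac{4 x e^{2 t} e^{2 x}}{3} - 8 x e^{t} e^{2 x} + 12 x e^{t} e^{x} - 12 x e^{2 x} + 36 x e^{x} - \frac{e^{3 t} e^{3 x}}{3} - 2 e^{2 t} e^{3 x} - 3 e^{2 t} e^{2 x} - 3 e^{t} e^{3 x} - 18 e^{t} e^{2 x} - 27 e^{2 x}.
Matching coefficients of the independent functions:
(each divided by its leading coefficient; functions giving the same equation are listed together)
  [x^{3}]:  A^{2} - 4 = 0
  [x^{5}]:  A^{2} B + 8 = 0
  [t^{2} x^{2}]:  A B + 4 = 0
  [t^{2} x^{4}]:  A B^{2} - 8 = 0
  [t^{2} e^{x}, t^{2} x e^{x}]:  B D - 6 = 0
  [t^{4} x]:  B^{2} - 4 = 0
  [t^{4} x^{3}]:  B^{3} + 8 = 0
  [x e^{x}, x^{2} e^{x}]:  A D + 6 = 0
  [x e^{2 x}]:  B D^{2} + 18 = 0
  [x^{3} e^{x}]:  A B D - 12 = 0
  [e^{t} e^{2 x}]:  C D - 3 = 0
  [e^{t} e^{3 x}]:  C D^{2} + 9 = 0
  [e^{2 t} e^{2 x}]:  C^{2} - 1 = 0
  [e^{2 t} e^{3 x}]:  C^{2} D + 3 = 0
  [e^{3 t} e^{3 x}]:  C^{3} + 1 = 0
  [t^{2} x^{2} e^{x}]:  B^{2} D + 12 = 0
  [t^{2} e^{t} e^{x}, t^{2} x e^{t} e^{x}]:  B C - 2 = 0
  [x e^{t} e^{x}, x^{2} e^{t} e^{x}]:  A C + 2 = 0
  [x e^{t} e^{2 x}, t^{2} x e^{t} e^{2 x}]:  B C D + 6 = 0
  [x e^{2 t} e^{2 x}, t^{2} x e^{2 t} e^{2 x}]:  B C^{2} + 2 = 0
  [x^{2} e^{t} e^{2 x}]:  A C D - 6 = 0
  [x^{2} e^{2 t} e^{2 x}]:  A C^{2} - 2 = 0
  [x^{3} e^{t} e^{x}, t^{2} x^{3} e^{t} e^{x}]:  A B C - 4 = 0
  [x^{4} e^{t} e^{x}]:  A^{2} C + 4 = 0
  [t^{2} x^{2} e^{t} e^{x}, t^{4} x^{2} e^{t} e^{x}]:  B^{2} C + 4 = 0
  [e^{2 x}]:  D^{2} - 9 = 0
Solving: A = 2, B = -2, C = -1, D = -3.
Check against the point condition:
  u(0, 0) = -4  ⟹  C + D = -4  ✓
Hence u(x, t) = - 2 t^{2} x + 2 x^{2} - 3 e^{x} - e^{t + x}.

Answer: u(x, t) = - 2 t^{2} x + 2 x^{2} - 3 e^{x} - e^{t + x}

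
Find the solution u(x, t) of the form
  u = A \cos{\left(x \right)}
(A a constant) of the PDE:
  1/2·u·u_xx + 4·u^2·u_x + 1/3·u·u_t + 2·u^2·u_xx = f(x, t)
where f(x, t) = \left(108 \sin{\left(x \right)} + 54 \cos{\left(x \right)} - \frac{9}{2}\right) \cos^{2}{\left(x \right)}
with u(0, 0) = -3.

Substitute the ansatz u = A \cos{\left(x \right)} into the left-hand side.
Derivatives of the ansatz:
  u_xx = - A \cos{\left(x \right)}
  u_x = - A \sin{\left(x \right)}
  u_t = 0
Term by term:
  1/2·u·u_xx = - \frac{A^{2} \cos^{2}{\left(x \right)}}{2}
  4·u^2·u_x = - 4 A^{3} \sin{\left(x \right)} \cos^{2}{\left(x \right)}
  1/3·u·u_t = 0
  2·u^2·u_xx = - 2 A^{3} \cos^{3}{\left(x \right)}
So the left-hand side equals
  - 4 A^{3} \sin{\left(x \right)} \cos^{2}{\left(x \right)} - 2 A^{3} \cos^{3}{\left(x \right)} - \frac{A^{2} \cos^{2}{\left(x \right)}}{2}
This must equal f(x, t) identically; expanded, f = 108 \sin{\left(x \right)} \cos^{2}{\left(x \right)} + 54 \cos^{3}{\left(x \right)} - \frac{9 \cos^{2}{\left(x \right)}}{2}.
Matching coefficients of the independent functions:
  [\sin{\left(x \right)} \cos^{2}{\left(x \right)}]:  - 4 A^{3} = 108
  [\cos^{2}{\left(x \right)}]:  - \frac{A^{2}}{2} = - \frac{9}{2}
  [\cos^{3}{\left(x \right)}]:  - 2 A^{3} = 54
Solving: A = -3.
Check against the point condition:
  u(0, 0) = -3  ⟹  A = -3  ✓
Hence u(x, t) = - 3 \cos{\left(x \right)}.

Answer: u(x, t) = - 3 \cos{\left(x \right)}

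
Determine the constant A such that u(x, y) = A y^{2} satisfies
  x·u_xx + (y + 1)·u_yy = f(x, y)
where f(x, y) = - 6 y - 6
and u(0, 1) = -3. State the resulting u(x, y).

Substitute the ansatz u = A y^{2} into the left-hand side.
Derivatives of the ansatz:
  u_xx = 0
  u_yy = 2 A
Term by term:
  x·u_xx = 0
  (y + 1)·u_yy = 2 A y + 2 A
So the left-hand side equals
  2 A y + 2 A
This must equal f(x, y) = - 6 y - 6 identically.
Matching coefficients of the independent functions:
  [constant term, y]:  2 A = -6
Solving: A = -3.
Check against the point condition:
  u(0, 1) = -3  ⟹  A = -3  ✓
Hence u(x, y) = - 3 y^{2}.

Answer: u(x, y) = - 3 y^{2}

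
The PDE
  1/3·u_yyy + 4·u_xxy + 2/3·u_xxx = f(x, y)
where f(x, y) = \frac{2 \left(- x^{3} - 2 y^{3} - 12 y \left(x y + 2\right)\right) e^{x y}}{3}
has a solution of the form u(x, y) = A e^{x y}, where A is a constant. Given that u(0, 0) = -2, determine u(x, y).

Answer: u(x, y) = - 2 e^{x y}

Derivation:
Substitute the ansatz u = A e^{x y} into the left-hand side.
Derivatives of the ansatz:
  u_yyy = A x^{3} e^{x y}
  u_xxy = A x y^{2} e^{x y} + 2 A y e^{x y}
  u_xxx = A y^{3} e^{x y}
Term by term:
  1/3·u_yyy = \frac{A x^{3} e^{x y}}{3}
  4·u_xxy = 4 A x y^{2} e^{x y} + 8 A y e^{x y}
  2/3·u_xxx = \frac{2 A y^{3} e^{x y}}{3}
So the left-hand side equals
  \frac{A x^{3} e^{x y}}{3} + 4 A x y^{2} e^{x y} + \frac{2 A y^{3} e^{x y}}{3} + 8 A y e^{x y}
This must equal f(x, y) identically; expanded, f = - \frac{2 x^{3} e^{x y}}{3} - 8 x y^{2} e^{x y} - \frac{4 y^{3} e^{x y}}{3} - 16 y e^{x y}.
Matching coefficients of the independent functions:
  [x^{3} e^{x y}]:  \frac{A}{3} = - \frac{2}{3}
  [y e^{x y}]:  8 A = -16
  [y^{3} e^{x y}]:  \frac{2 A}{3} = - \frac{4}{3}
  [x y^{2} e^{x y}]:  4 A = -8
Solving: A = -2.
Check against the point condition:
  u(0, 0) = -2  ⟹  A = -2  ✓
Hence u(x, y) = - 2 e^{x y}.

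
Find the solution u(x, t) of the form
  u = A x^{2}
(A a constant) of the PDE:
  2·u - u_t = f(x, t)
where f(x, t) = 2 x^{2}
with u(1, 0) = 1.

Substitute the ansatz u = A x^{2} into the left-hand side.
Derivatives of the ansatz:
  u_t = 0
Term by term:
  2·u = 2 A x^{2}
  -u_t = 0
So the left-hand side equals
  2 A x^{2}
This must equal f(x, t) = 2 x^{2} identically.
Matching coefficients of the independent functions:
  [x^{2}]:  2 A = 2
Solving: A = 1.
Check against the point condition:
  u(1, 0) = 1  ⟹  A = 1  ✓
Hence u(x, t) = x^{2}.

Answer: u(x, t) = x^{2}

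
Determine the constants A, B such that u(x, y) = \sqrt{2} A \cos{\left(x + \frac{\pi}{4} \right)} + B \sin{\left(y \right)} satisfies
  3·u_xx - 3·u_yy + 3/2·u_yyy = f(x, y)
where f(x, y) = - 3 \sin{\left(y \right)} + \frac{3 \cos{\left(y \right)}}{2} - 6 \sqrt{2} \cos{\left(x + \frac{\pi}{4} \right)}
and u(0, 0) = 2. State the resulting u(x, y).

Substitute the ansatz u = \sqrt{2} A \cos{\left(x + \frac{\pi}{4} \right)} + B \sin{\left(y \right)} into the left-hand side.
Derivatives of the ansatz:
  u_xx = - \sqrt{2} A \cos{\left(x + \frac{\pi}{4} \right)}
  u_yy = - B \sin{\left(y \right)}
  u_yyy = - B \cos{\left(y \right)}
Term by term:
  3·u_xx = - 3 \sqrt{2} A \cos{\left(x + \frac{\pi}{4} \right)}
  -3·u_yy = 3 B \sin{\left(y \right)}
  3/2·u_yyy = - \frac{3 B \cos{\left(y \right)}}{2}
So the left-hand side equals
  - 3 \sqrt{2} A \cos{\left(x + \frac{\pi}{4} \right)} + 3 B \sin{\left(y \right)} - \frac{3 B \cos{\left(y \right)}}{2}
This must equal f(x, y) = - 3 \sin{\left(y \right)} + \frac{3 \cos{\left(y \right)}}{2} - 6 \sqrt{2} \cos{\left(x + \frac{\pi}{4} \right)} identically.
Matching coefficients of the independent functions:
  [\sqrt{2} \cos{\left(x + \frac{\pi}{4} \right)}]:  - 3 A = -6
  [\sin{\left(y \right)}]:  3 B = -3
  [\cos{\left(y \right)}]:  - \frac{3 B}{2} = \frac{3}{2}
Solving: A = 2, B = -1.
Check against the point condition:
  u(0, 0) = 2  ⟹  A = 2  ✓
Hence u(x, y) = - \sin{\left(y \right)} + 2 \sqrt{2} \cos{\left(x + \frac{\pi}{4} \right)}.

Answer: u(x, y) = - \sin{\left(y \right)} + 2 \sqrt{2} \cos{\left(x + \frac{\pi}{4} \right)}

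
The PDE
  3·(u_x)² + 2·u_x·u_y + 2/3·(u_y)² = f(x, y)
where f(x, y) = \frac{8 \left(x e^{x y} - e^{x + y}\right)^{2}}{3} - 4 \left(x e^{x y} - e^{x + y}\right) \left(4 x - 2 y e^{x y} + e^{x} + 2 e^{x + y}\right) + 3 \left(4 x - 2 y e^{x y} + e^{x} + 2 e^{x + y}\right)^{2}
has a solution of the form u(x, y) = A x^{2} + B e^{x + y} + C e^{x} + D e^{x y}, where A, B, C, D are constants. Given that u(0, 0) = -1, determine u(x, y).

Substitute the ansatz u = A x^{2} + B e^{x + y} + C e^{x} + D e^{x y} into the left-hand side.
Derivatives of the ansatz:
  u_x = 2 A x + B e^{x} e^{y} + C e^{x} + D y e^{x y}
  u_y = B e^{x} e^{y} + D x e^{x y}
Term by term:
  3·(u_x)² = 12 A^{2} x^{2} + 12 A B x e^{x} e^{y} + 12 A C x e^{x} + 12 A D x y e^{x y} + 3 B^{2} e^{2 x} e^{2 y} + 6 B C e^{2 x} e^{y} + 6 B D y e^{x} e^{y} e^{x y} + 3 C^{2} e^{2 x} + 6 C D y e^{x} e^{x y} + 3 D^{2} y^{2} e^{2 x y}
  2·u_x·u_y = 4 A B x e^{x} e^{y} + 4 A D x^{2} e^{x y} + 2 B^{2} e^{2 x} e^{2 y} + 2 B C e^{2 x} e^{y} + 2 B D x e^{x} e^{y} e^{x y} + 2 B D y e^{x} e^{y} e^{x y} + 2 C D x e^{x} e^{x y} + 2 D^{2} x y e^{2 x y}
  2/3·(u_y)² = \frac{2 B^{2} e^{2 x} e^{2 y}}{3} + \frac{4 B D x e^{x} e^{y} e^{x y}}{3} + \frac{2 D^{2} x^{2} e^{2 x y}}{3}
So the left-hand side equals
  12 A^{2} x^{2} + 16 A B x e^{x} e^{y} + 12 A C x e^{x} + 4 A D x^{2} e^{x y} + 12 A D x y e^{x y} + \frac{17 B^{2} e^{2 x} e^{2 y}}{3} + 8 B C e^{2 x} e^{y} + \frac{10 B D x e^{x} e^{y} e^{x y}}{3} + 8 B D y e^{x} e^{y} e^{x y} + 3 C^{2} e^{2 x} + 2 C D x e^{x} e^{x y} + 6 C D y e^{x} e^{x y} + \frac{2 D^{2} x^{2} e^{2 x y}}{3} + 2 D^{2} x y e^{2 x y} + 3 D^{2} y^{2} e^{2 x y}
This must equal f(x, y) identically; expanded, f = \frac{8 x^{2} e^{2 x y}}{3} - 16 x^{2} e^{x y} + 48 x^{2} + 8 x y e^{2 x y} - 48 x y e^{x y} - \frac{40 x e^{x} e^{y} e^{x y}}{3} + 64 x e^{x} e^{y} - 4 x e^{x} e^{x y} + 24 x e^{x} + 12 y^{2} e^{2 x y} - 32 y e^{x} e^{y} e^{x y} - 12 y e^{x} e^{x y} + \frac{68 e^{2 x} e^{2 y}}{3} + 16 e^{2 x} e^{y} + 3 e^{2 x}.
Matching coefficients of the independent functions:
(each divided by its leading coefficient; functions giving the same equation are listed together)
  [x^{2}]:  A^{2} - 4 = 0
  [x e^{x}]:  A C - 2 = 0
  [x^{2} e^{x y}, x y e^{x y}]:  A D + 4 = 0
  [x^{2} e^{2 x y}, y^{2} e^{2 x y}, x y e^{2 x y}]:  D^{2} - 4 = 0
  [e^{2 x} e^{y}]:  B C - 2 = 0
  [e^{2 x} e^{2 y}]:  B^{2} - 4 = 0
  [x e^{x} e^{y}]:  A B - 4 = 0
  [x e^{x} e^{x y}, y e^{x} e^{x y}]:  C D + 2 = 0
  [x e^{x} e^{y} e^{x y}, y e^{x} e^{y} e^{x y}]:  B D + 4 = 0
  [e^{2 x}]:  C^{2} - 1 = 0
These equations allow (A, B, C, D) = (-2, -2, -1, 2) or (2, 2, 1, -2).
Impose the point condition(s):
  u(0, 0) = -1  ⟹  B + C + D = -1
Only A = -2, B = -2, C = -1, D = 2 satisfies everything.
Hence u(x, y) = - 2 x^{2} - e^{x} + 2 e^{x y} - 2 e^{x + y}.

Answer: u(x, y) = - 2 x^{2} - e^{x} + 2 e^{x y} - 2 e^{x + y}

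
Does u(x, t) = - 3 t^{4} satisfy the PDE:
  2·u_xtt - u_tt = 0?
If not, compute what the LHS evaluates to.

Evaluate each term of the left-hand side for u = - 3 t^{4}.
Derivatives:
  u_xtt = 0
  u_tt = - 36 t^{2}
Terms:
  2·u_xtt = 0
  -u_tt = 36 t^{2}
Sum: LHS = 36 t^{2}
Given right-hand side: 0. Difference LHS − RHS = 36 t^{2} ≠ 0, so u is not a solution.

Answer: No, the LHS evaluates to 36 t^{2}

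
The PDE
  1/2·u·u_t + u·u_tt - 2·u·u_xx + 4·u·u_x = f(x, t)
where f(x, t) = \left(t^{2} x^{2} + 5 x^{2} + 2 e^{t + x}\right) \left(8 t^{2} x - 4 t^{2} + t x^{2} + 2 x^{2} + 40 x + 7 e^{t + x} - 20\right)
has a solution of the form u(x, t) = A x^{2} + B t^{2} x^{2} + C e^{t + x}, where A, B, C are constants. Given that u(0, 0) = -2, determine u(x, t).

Answer: u(x, t) = - t^{2} x^{2} - 5 x^{2} - 2 e^{t + x}

Derivation:
Substitute the ansatz u = A x^{2} + B t^{2} x^{2} + C e^{t + x} into the left-hand side.
Derivatives of the ansatz:
  u_t = 2 B t x^{2} + C e^{t} e^{x}
  u_tt = 2 B x^{2} + C e^{t} e^{x}
  u_xx = 2 A + 2 B t^{2} + C e^{t} e^{x}
  u_x = 2 A x + 2 B t^{2} x + C e^{t} e^{x}
Term by term:
  1/2·u·u_t = A B t x^{4} + \frac{A C x^{2} e^{t} e^{x}}{2} + B^{2} t^{3} x^{4} + \frac{B C t^{2} x^{2} e^{t} e^{x}}{2} + B C t x^{2} e^{t} e^{x} + \frac{C^{2} e^{2 t} e^{2 x}}{2}
  u·u_tt = 2 A B x^{4} + A C x^{2} e^{t} e^{x} + 2 B^{2} t^{2} x^{4} + B C t^{2} x^{2} e^{t} e^{x} + 2 B C x^{2} e^{t} e^{x} + C^{2} e^{2 t} e^{2 x}
  -2·u·u_xx = - 4 A^{2} x^{2} - 8 A B t^{2} x^{2} - 2 A C x^{2} e^{t} e^{x} - 4 A C e^{t} e^{x} - 4 B^{2} t^{4} x^{2} - 2 B C t^{2} x^{2} e^{t} e^{x} - 4 B C t^{2} e^{t} e^{x} - 2 C^{2} e^{2 t} e^{2 x}
  4·u·u_x = 8 A^{2} x^{3} + 16 A B t^{2} x^{3} + 4 A C x^{2} e^{t} e^{x} + 8 A C x e^{t} e^{x} + 8 B^{2} t^{4} x^{3} + 4 B C t^{2} x^{2} e^{t} e^{x} + 8 B C t^{2} x e^{t} e^{x} + 4 C^{2} e^{2 t} e^{2 x}
So the left-hand side equals
  8 A^{2} x^{3} - 4 A^{2} x^{2} + 16 A B t^{2} x^{3} - 8 A B t^{2} x^{2} + A B t x^{4} + 2 A B x^{4} + \frac{7 A C x^{2} e^{t} e^{x}}{2} + 8 A C x e^{t} e^{x} - 4 A C e^{t} e^{x} + 8 B^{2} t^{4} x^{3} - 4 B^{2} t^{4} x^{2} + B^{2} t^{3} x^{4} + 2 B^{2} t^{2} x^{4} + \frac{7 B C t^{2} x^{2} e^{t} e^{x}}{2} + 8 B C t^{2} x e^{t} e^{x} - 4 B C t^{2} e^{t} e^{x} + B C t x^{2} e^{t} e^{x} + 2 B C x^{2} e^{t} e^{x} + \frac{7 C^{2} e^{2 t} e^{2 x}}{2}
This must equal f(x, t) identically; expanded, f = 8 t^{4} x^{3} - 4 t^{4} x^{2} + t^{3} x^{4} + 2 t^{2} x^{4} + 80 t^{2} x^{3} + 7 t^{2} x^{2} e^{t} e^{x} - 40 t^{2} x^{2} + 16 t^{2} x e^{t} e^{x} - 8 t^{2} e^{t} e^{x} + 5 t x^{4} + 2 t x^{2} e^{t} e^{x} + 10 x^{4} + 200 x^{3} + 39 x^{2} e^{t} e^{x} - 100 x^{2} + 80 x e^{t} e^{x} + 14 e^{2 t} e^{2 x} - 40 e^{t} e^{x}.
Matching coefficients of the independent functions:
(each divided by its leading coefficient; functions giving the same equation are listed together)
  [x^{2}, x^{3}]:  A^{2} - 25 = 0
  [x^{4}, t x^{4}, t^{2} x^{2}, …]:  A B - 5 = 0
  [t^{2} x^{4}, t^{3} x^{4}, t^{4} x^{2}, …]:  B^{2} - 1 = 0
  [e^{t} e^{x}, x e^{t} e^{x}]:  A C - 10 = 0
  [e^{2 t} e^{2 x}]:  C^{2} - 4 = 0
  [t^{2} e^{t} e^{x}, t x^{2} e^{t} e^{x}, t^{2} x e^{t} e^{x}, …]:  B C - 2 = 0
  [x^{2} e^{t} e^{x}]:  A C + \frac{4 B C}{7} - \frac{78}{7} = 0
These equations allow (A, B, C) = (-5, -1, -2) or (5, 1, 2).
Impose the point condition(s):
  u(0, 0) = -2  ⟹  C = -2
Only A = -5, B = -1, C = -2 satisfies everything.
Hence u(x, t) = - t^{2} x^{2} - 5 x^{2} - 2 e^{t + x}.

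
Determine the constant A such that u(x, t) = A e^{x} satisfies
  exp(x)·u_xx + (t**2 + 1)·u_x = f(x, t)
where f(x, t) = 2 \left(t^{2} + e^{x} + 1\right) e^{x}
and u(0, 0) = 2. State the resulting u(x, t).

Substitute the ansatz u = A e^{x} into the left-hand side.
Derivatives of the ansatz:
  u_xx = A e^{x}
  u_x = A e^{x}
Term by term:
  exp(x)·u_xx = A e^{2 x}
  (t**2 + 1)·u_x = A t^{2} e^{x} + A e^{x}
So the left-hand side equals
  A t^{2} e^{x} + A e^{2 x} + A e^{x}
This must equal f(x, t) identically; expanded, f = 2 t^{2} e^{x} + 2 e^{2 x} + 2 e^{x}.
Matching coefficients of the independent functions:
  [t^{2} e^{x}, e^{x}, e^{2 x}]:  A = 2
Solving: A = 2.
Check against the point condition:
  u(0, 0) = 2  ⟹  A = 2  ✓
Hence u(x, t) = 2 e^{x}.

Answer: u(x, t) = 2 e^{x}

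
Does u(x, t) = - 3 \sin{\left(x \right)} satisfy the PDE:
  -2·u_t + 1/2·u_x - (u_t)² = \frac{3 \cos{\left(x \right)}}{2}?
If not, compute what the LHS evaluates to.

Answer: No, the LHS evaluates to - \frac{3 \cos{\left(x \right)}}{2}

Derivation:
Evaluate each term of the left-hand side for u = - 3 \sin{\left(x \right)}.
Derivatives:
  u_t = 0
  u_x = - 3 \cos{\left(x \right)}
Terms:
  -2·u_t = 0
  1/2·u_x = - \frac{3 \cos{\left(x \right)}}{2}
  -(u_t)² = 0
Sum: LHS = - \frac{3 \cos{\left(x \right)}}{2}
Given right-hand side: \frac{3 \cos{\left(x \right)}}{2}. Difference LHS − RHS = - 3 \cos{\left(x \right)} ≠ 0, so u is not a solution.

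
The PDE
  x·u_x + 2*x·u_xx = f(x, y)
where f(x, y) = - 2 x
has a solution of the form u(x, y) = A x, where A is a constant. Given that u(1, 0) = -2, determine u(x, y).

Substitute the ansatz u = A x into the left-hand side.
Derivatives of the ansatz:
  u_x = A
  u_xx = 0
Term by term:
  x·u_x = A x
  2*x·u_xx = 0
So the left-hand side equals
  A x
This must equal f(x, y) = - 2 x identically.
Matching coefficients of the independent functions:
  [x]:  A = -2
Solving: A = -2.
Check against the point condition:
  u(1, 0) = -2  ⟹  A = -2  ✓
Hence u(x, y) = - 2 x.

Answer: u(x, y) = - 2 x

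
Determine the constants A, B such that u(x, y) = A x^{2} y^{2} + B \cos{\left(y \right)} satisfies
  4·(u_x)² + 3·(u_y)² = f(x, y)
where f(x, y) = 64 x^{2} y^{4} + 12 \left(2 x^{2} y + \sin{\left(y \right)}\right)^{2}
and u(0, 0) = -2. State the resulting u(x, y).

Substitute the ansatz u = A x^{2} y^{2} + B \cos{\left(y \right)} into the left-hand side.
Derivatives of the ansatz:
  u_x = 2 A x y^{2}
  u_y = 2 A x^{2} y - B \sin{\left(y \right)}
Term by term:
  4·(u_x)² = 16 A^{2} x^{2} y^{4}
  3·(u_y)² = 12 A^{2} x^{4} y^{2} - 12 A B x^{2} y \sin{\left(y \right)} + 3 B^{2} \sin^{2}{\left(y \right)}
So the left-hand side equals
  12 A^{2} x^{4} y^{2} + 16 A^{2} x^{2} y^{4} - 12 A B x^{2} y \sin{\left(y \right)} + 3 B^{2} \sin^{2}{\left(y \right)}
This must equal f(x, y) identically; expanded, f = 48 x^{4} y^{2} + 64 x^{2} y^{4} + 48 x^{2} y \sin{\left(y \right)} + 12 \sin^{2}{\left(y \right)}.
Matching coefficients of the independent functions:
  [x^{2} y^{4}]:  16 A^{2} = 64
  [x^{4} y^{2}]:  12 A^{2} = 48
  [x^{2} y \sin{\left(y \right)}]:  - 12 A B = 48
  [\sin^{2}{\left(y \right)}]:  3 B^{2} = 12
These equations allow (A, B) = (-2, 2) or (2, -2).
Impose the point condition(s):
  u(0, 0) = -2  ⟹  B = -2
Only A = 2, B = -2 satisfies everything.
Hence u(x, y) = 2 x^{2} y^{2} - 2 \cos{\left(y \right)}.

Answer: u(x, y) = 2 x^{2} y^{2} - 2 \cos{\left(y \right)}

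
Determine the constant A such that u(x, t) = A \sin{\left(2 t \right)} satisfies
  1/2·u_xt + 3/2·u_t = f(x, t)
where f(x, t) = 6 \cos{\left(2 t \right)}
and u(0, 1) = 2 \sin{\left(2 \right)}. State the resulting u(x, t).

Substitute the ansatz u = A \sin{\left(2 t \right)} into the left-hand side.
Derivatives of the ansatz:
  u_xt = 0
  u_t = 2 A \cos{\left(2 t \right)}
Term by term:
  1/2·u_xt = 0
  3/2·u_t = 3 A \cos{\left(2 t \right)}
So the left-hand side equals
  3 A \cos{\left(2 t \right)}
This must equal f(x, t) = 6 \cos{\left(2 t \right)} identically.
Matching coefficients of the independent functions:
  [\cos{\left(2 t \right)}]:  3 A = 6
Solving: A = 2.
Check against the point condition:
  u(0, 1) = 2 \sin{\left(2 \right)}  ⟹  A \sin{\left(2 \right)} = 2 \sin{\left(2 \right)}  ✓
Hence u(x, t) = 2 \sin{\left(2 t \right)}.

Answer: u(x, t) = 2 \sin{\left(2 t \right)}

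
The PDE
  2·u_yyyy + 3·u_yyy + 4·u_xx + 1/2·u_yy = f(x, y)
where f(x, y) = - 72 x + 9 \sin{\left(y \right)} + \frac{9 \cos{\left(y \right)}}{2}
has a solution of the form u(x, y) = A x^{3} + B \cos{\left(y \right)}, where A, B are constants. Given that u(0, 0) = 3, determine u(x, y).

Substitute the ansatz u = A x^{3} + B \cos{\left(y \right)} into the left-hand side.
Derivatives of the ansatz:
  u_yyyy = B \cos{\left(y \right)}
  u_yyy = B \sin{\left(y \right)}
  u_xx = 6 A x
  u_yy = - B \cos{\left(y \right)}
Term by term:
  2·u_yyyy = 2 B \cos{\left(y \right)}
  3·u_yyy = 3 B \sin{\left(y \right)}
  4·u_xx = 24 A x
  1/2·u_yy = - \frac{B \cos{\left(y \right)}}{2}
So the left-hand side equals
  24 A x + 3 B \sin{\left(y \right)} + \frac{3 B \cos{\left(y \right)}}{2}
This must equal f(x, y) = - 72 x + 9 \sin{\left(y \right)} + \frac{9 \cos{\left(y \right)}}{2} identically.
Matching coefficients of the independent functions:
  [x]:  24 A = -72
  [\sin{\left(y \right)}]:  3 B = 9
  [\cos{\left(y \right)}]:  \frac{3 B}{2} = \frac{9}{2}
Solving: A = -3, B = 3.
Check against the point condition:
  u(0, 0) = 3  ⟹  B = 3  ✓
Hence u(x, y) = - 3 x^{3} + 3 \cos{\left(y \right)}.

Answer: u(x, y) = - 3 x^{3} + 3 \cos{\left(y \right)}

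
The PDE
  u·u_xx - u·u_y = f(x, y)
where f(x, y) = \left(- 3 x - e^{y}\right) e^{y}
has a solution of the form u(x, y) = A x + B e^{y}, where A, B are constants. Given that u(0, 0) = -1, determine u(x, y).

Substitute the ansatz u = A x + B e^{y} into the left-hand side.
Derivatives of the ansatz:
  u_xx = 0
  u_y = B e^{y}
Term by term:
  u·u_xx = 0
  -u·u_y = - A B x e^{y} - B^{2} e^{2 y}
So the left-hand side equals
  - A B x e^{y} - B^{2} e^{2 y}
This must equal f(x, y) = \left(- 3 x - e^{y}\right) e^{y} identically.
Matching coefficients of the independent functions:
  [x e^{y}]:  - A B = -3
  [e^{2 y}]:  - B^{2} = -1
These equations allow (A, B) = (-3, -1) or (3, 1).
Impose the point condition(s):
  u(0, 0) = -1  ⟹  B = -1
Only A = -3, B = -1 satisfies everything.
Hence u(x, y) = - 3 x - e^{y}.

Answer: u(x, y) = - 3 x - e^{y}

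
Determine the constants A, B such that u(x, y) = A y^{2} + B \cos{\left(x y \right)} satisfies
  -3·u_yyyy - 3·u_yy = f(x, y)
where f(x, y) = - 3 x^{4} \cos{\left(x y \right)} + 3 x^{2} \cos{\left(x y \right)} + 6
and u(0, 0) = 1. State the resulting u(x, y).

Substitute the ansatz u = A y^{2} + B \cos{\left(x y \right)} into the left-hand side.
Derivatives of the ansatz:
  u_yyyy = B x^{4} \cos{\left(x y \right)}
  u_yy = 2 A - B x^{2} \cos{\left(x y \right)}
Term by term:
  -3·u_yyyy = - 3 B x^{4} \cos{\left(x y \right)}
  -3·u_yy = - 6 A + 3 B x^{2} \cos{\left(x y \right)}
So the left-hand side equals
  - 6 A - 3 B x^{4} \cos{\left(x y \right)} + 3 B x^{2} \cos{\left(x y \right)}
This must equal f(x, y) = - 3 x^{4} \cos{\left(x y \right)} + 3 x^{2} \cos{\left(x y \right)} + 6 identically.
Matching coefficients of the independent functions:
  [constant term]:  - 6 A = 6
  [x^{2} \cos{\left(x y \right)}]:  3 B = 3
  [x^{4} \cos{\left(x y \right)}]:  - 3 B = -3
Solving: A = -1, B = 1.
Check against the point condition:
  u(0, 0) = 1  ⟹  B = 1  ✓
Hence u(x, y) = - y^{2} + \cos{\left(x y \right)}.

Answer: u(x, y) = - y^{2} + \cos{\left(x y \right)}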